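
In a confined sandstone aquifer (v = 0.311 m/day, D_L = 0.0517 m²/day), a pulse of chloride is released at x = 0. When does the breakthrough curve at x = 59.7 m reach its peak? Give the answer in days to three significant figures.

For the 1D instantaneous-source solution, setting ∂C/∂t = 0 at fixed x gives v²t² + 2Dt − x² = 0, so t = (√(D² + v²x²) − D)/v².
√(D² + v²x²) = √(0.0517² + 0.311² × 59.7²) = 18.57; v² = 0.096721.
t = (18.57 − 0.0517)/0.096721 = 191 days (vs. the pure-advection estimate x/v = 192 d).

191 days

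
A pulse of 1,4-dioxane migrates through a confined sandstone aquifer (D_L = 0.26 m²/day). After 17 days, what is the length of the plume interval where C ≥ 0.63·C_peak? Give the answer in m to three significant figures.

The plume is Gaussian with σ = √(2Dt) = √(2 × 0.26 × 17) = 2.973 m.
C/C_peak = exp(−Δx²/(2σ²)) = 0.63 ⇒ Δx = σ·√(−2 ln 0.63) = 2.973 × 0.9613 = 2.858 m.
Width = 2Δx = 5.72 m.

5.72 m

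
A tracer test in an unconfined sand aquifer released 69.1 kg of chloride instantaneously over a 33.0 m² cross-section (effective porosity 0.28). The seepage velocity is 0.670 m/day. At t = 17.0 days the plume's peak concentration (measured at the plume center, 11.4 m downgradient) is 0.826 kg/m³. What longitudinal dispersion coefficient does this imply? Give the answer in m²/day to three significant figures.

0.384 m²/day

At the plume center C_max = M/(n_e·A·√(4πDt)), so D = M²/(4πt·(n_e·A·C_max)²).
n_e·A·C_max = 0.28 × 33.0 × 0.826 = 7.632 kg/m.
D = 69.1²/(4π × 17.0 × 7.632²) = 0.384 m²/day.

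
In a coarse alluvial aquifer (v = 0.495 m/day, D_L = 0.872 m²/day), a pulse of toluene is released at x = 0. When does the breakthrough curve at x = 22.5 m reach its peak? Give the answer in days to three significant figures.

42.0 days

For the 1D instantaneous-source solution, setting ∂C/∂t = 0 at fixed x gives v²t² + 2Dt − x² = 0, so t = (√(D² + v²x²) − D)/v².
√(D² + v²x²) = √(0.872² + 0.495² × 22.5²) = 11.17; v² = 0.245025.
t = (11.17 − 0.872)/0.245025 = 42.0 days (vs. the pure-advection estimate x/v = 45.5 d).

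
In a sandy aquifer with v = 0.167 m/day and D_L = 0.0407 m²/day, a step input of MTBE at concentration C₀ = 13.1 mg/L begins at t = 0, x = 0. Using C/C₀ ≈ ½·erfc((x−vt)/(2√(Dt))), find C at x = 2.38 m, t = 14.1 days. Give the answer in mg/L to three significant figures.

For a continuous step input, C/C₀ ≈ ½·erfc((x−vt)/(2√(Dt))).
vt = 0.167 × 14.1 = 2.3547 m and 2√(Dt) = 2√(0.0407 × 14.1) = 1.515 m.
Argument (x−vt)/(2√(Dt)) = (2.38 − 2.3547)/1.515 = 0.01670; ½·erfc(0.01670) = 0.4906.
C = 13.1 × 0.4906 = 6.43 mg/L.

6.43 mg/L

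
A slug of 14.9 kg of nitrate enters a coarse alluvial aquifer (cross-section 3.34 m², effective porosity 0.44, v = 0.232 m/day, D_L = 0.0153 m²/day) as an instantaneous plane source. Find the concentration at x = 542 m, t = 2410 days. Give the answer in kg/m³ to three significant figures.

For an instantaneous plane source, C(x,t) = M/(n_e·A·√(4πDt)) · exp(−(x−vt)²/(4Dt)), with n_e·A the pore (flow) area.
Plume center vt = 0.232 × 2410 = 559.12 m, so the well at 542 m is 17.12 m upgradient of the peak.
√(4πDt) = 21.53 m, giving peak height M/(n_e·A·√(4πDt)) = 14.9/(0.44 × 3.34 × 21.53) = 0.4709 kg/m³.
(x−vt)²/(4Dt) = (-17.12)²/(4 × 0.0153 × 2410) = 1.987; exp(−1.987) = 0.1371.
C = 0.4709 × 0.1371 = 0.0646 kg/m³.

0.0646 kg/m³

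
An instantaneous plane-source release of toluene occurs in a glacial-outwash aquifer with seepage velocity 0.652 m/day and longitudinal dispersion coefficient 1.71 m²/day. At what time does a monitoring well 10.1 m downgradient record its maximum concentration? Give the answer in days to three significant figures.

For the 1D instantaneous-source solution, setting ∂C/∂t = 0 at fixed x gives v²t² + 2Dt − x² = 0, so t = (√(D² + v²x²) − D)/v².
√(D² + v²x²) = √(1.71² + 0.652² × 10.1²) = 6.804; v² = 0.425104.
t = (6.804 − 1.71)/0.425104 = 12.0 days (vs. the pure-advection estimate x/v = 15.5 d).

12.0 days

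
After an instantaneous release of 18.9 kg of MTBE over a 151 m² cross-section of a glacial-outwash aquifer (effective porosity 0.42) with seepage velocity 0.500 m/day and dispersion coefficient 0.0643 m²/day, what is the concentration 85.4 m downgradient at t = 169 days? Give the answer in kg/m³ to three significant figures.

For an instantaneous plane source, C(x,t) = M/(n_e·A·√(4πDt)) · exp(−(x−vt)²/(4Dt)), with n_e·A the pore (flow) area.
Plume center vt = 0.500 × 169 = 84.5 m, so the well at 85.4 m is 0.9 m downgradient of the peak.
√(4πDt) = 11.69 m, giving peak height M/(n_e·A·√(4πDt)) = 18.9/(0.42 × 151 × 11.69) = 0.02549 kg/m³.
(x−vt)²/(4Dt) = (0.9)²/(4 × 0.0643 × 169) = 0.01863; exp(−0.01863) = 0.9815.
C = 0.02549 × 0.9815 = 0.0250 kg/m³.

0.0250 kg/m³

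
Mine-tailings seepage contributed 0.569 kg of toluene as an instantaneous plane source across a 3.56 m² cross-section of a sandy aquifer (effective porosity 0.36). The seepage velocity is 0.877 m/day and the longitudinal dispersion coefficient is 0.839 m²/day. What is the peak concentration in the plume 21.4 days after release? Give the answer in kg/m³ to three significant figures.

0.0296 kg/m³

The peak of an instantaneous 1D plume sits at x = vt; there the Gaussian factor is 1 and C_max = M/(n_e·A·√(4πDt)), where n_e·A is the pore area the mass is dissolved in.
√(4πDt) = √(4π × 0.839 × 21.4) = 15.02 m, so C_max = 0.569/(0.36 × 3.56 × 15.02) = 0.0296 kg/m³.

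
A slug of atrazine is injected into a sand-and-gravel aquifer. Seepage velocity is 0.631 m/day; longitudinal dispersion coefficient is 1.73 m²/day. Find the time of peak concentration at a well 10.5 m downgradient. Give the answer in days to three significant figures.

12.9 days

For the 1D instantaneous-source solution, setting ∂C/∂t = 0 at fixed x gives v²t² + 2Dt − x² = 0, so t = (√(D² + v²x²) − D)/v².
√(D² + v²x²) = √(1.73² + 0.631² × 10.5²) = 6.848; v² = 0.398161.
t = (6.848 − 1.73)/0.398161 = 12.9 days (vs. the pure-advection estimate x/v = 16.6 d).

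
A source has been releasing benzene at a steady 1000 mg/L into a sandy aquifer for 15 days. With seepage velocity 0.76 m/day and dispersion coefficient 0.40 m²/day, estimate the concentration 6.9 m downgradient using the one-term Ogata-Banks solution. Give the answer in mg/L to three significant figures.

For a continuous step input, C/C₀ ≈ ½·erfc((x−vt)/(2√(Dt))).
vt = 0.76 × 15 = 11.4 m and 2√(Dt) = 2√(0.40 × 15) = 4.899 m.
Argument (x−vt)/(2√(Dt)) = (6.9 − 11.4)/4.899 = -0.9186; ½·erfc(-0.9186) = 0.9030.
C = 1000 × 0.9030 = 903 mg/L.

903 mg/L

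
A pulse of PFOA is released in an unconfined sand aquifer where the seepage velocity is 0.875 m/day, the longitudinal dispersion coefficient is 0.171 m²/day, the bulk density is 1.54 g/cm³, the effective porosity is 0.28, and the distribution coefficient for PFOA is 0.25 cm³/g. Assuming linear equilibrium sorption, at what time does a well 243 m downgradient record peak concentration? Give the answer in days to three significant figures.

Retardation factor R = 1 + ρ_b·K_d/n = 1 + 1.54 × 0.25/0.28 = 2.375.
Sorption retards both mechanisms: v_R = v/R = 0.3684 m/day, D_R = D/R = 0.07200 m²/day.
Peak time from v_R²t² + 2D_R t − x² = 0: t = (√(D_R² + v_R²x²) − D_R)/v_R².
√(D_R² + v_R²x²) = √(0.07200² + 0.3684² × 243²) = 89.52; v_R² = 0.1357.
t = (89.52 − 0.07200)/0.1357 = 659 days.

659 days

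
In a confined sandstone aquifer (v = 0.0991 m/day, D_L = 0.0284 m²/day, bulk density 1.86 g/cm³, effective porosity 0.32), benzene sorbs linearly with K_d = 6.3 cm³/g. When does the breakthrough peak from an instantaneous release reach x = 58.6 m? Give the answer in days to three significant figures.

Retardation factor R = 1 + ρ_b·K_d/n = 1 + 1.86 × 6.3/0.32 = 37.62.
Sorption retards both mechanisms: v_R = v/R = 0.002634 m/day, D_R = D/R = 0.0007549 m²/day.
Peak time from v_R²t² + 2D_R t − x² = 0: t = (√(D_R² + v_R²x²) − D_R)/v_R².
√(D_R² + v_R²x²) = √(0.0007549² + 0.002634² × 58.6²) = 0.1544; v_R² = 6.938e-06.
t = (0.1544 − 0.0007549)/6.938e-06 = 22100 days.

22100 days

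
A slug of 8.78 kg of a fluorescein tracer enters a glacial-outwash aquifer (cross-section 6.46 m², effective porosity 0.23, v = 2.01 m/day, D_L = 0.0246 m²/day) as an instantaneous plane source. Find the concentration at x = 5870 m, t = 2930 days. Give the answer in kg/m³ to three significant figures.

0.0539 kg/m³

For an instantaneous plane source, C(x,t) = M/(n_e·A·√(4πDt)) · exp(−(x−vt)²/(4Dt)), with n_e·A the pore (flow) area.
Plume center vt = 2.01 × 2930 = 5889.3 m, so the well at 5870 m is 19.3 m upgradient of the peak.
√(4πDt) = 30.10 m, giving peak height M/(n_e·A·√(4πDt)) = 8.78/(0.23 × 6.46 × 30.10) = 0.1963 kg/m³.
(x−vt)²/(4Dt) = (-19.3)²/(4 × 0.0246 × 2930) = 1.292; exp(−1.292) = 0.2747.
C = 0.1963 × 0.2747 = 0.0539 kg/m³.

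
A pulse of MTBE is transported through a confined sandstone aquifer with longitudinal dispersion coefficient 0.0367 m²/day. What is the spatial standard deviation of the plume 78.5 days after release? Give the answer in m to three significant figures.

Dispersive spreading gives a Gaussian with σ² = 2Dt; advection only shifts the center.
σ = √(2 × 0.0367 × 78.5) = 2.40 m.

2.40 m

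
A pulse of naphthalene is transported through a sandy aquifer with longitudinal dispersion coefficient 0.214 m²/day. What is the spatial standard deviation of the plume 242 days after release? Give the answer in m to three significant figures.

Dispersive spreading gives a Gaussian with σ² = 2Dt; advection only shifts the center.
σ = √(2 × 0.214 × 242) = 10.2 m.

10.2 m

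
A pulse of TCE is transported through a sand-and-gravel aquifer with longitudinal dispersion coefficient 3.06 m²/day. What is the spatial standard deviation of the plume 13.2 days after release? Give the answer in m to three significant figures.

Dispersive spreading gives a Gaussian with σ² = 2Dt; advection only shifts the center.
σ = √(2 × 3.06 × 13.2) = 8.99 m.

8.99 m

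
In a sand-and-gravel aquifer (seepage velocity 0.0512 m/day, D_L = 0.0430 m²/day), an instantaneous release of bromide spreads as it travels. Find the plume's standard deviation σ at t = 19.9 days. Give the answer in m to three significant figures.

Dispersive spreading gives a Gaussian with σ² = 2Dt; advection only shifts the center.
σ = √(2 × 0.0430 × 19.9) = 1.31 m.

1.31 m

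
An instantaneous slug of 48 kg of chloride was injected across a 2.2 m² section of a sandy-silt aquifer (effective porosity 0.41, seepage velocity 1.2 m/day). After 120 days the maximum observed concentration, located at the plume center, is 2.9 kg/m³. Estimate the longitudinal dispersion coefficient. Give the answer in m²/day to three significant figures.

0.223 m²/day

At the plume center C_max = M/(n_e·A·√(4πDt)), so D = M²/(4πt·(n_e·A·C_max)²).
n_e·A·C_max = 0.41 × 2.2 × 2.9 = 2.616 kg/m.
D = 48²/(4π × 120 × 2.616²) = 0.223 m²/day.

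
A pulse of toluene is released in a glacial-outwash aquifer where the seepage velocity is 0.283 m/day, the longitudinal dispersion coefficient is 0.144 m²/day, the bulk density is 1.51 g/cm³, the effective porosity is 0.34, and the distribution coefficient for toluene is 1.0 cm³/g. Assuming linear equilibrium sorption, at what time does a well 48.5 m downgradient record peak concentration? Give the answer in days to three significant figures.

Retardation factor R = 1 + ρ_b·K_d/n = 1 + 1.51 × 1.0/0.34 = 5.441.
Sorption retards both mechanisms: v_R = v/R = 0.05201 m/day, D_R = D/R = 0.02647 m²/day.
Peak time from v_R²t² + 2D_R t − x² = 0: t = (√(D_R² + v_R²x²) − D_R)/v_R².
√(D_R² + v_R²x²) = √(0.02647² + 0.05201² × 48.5²) = 2.523; v_R² = 0.002705.
t = (2.523 − 0.02647)/0.002705 = 923 days.

923 days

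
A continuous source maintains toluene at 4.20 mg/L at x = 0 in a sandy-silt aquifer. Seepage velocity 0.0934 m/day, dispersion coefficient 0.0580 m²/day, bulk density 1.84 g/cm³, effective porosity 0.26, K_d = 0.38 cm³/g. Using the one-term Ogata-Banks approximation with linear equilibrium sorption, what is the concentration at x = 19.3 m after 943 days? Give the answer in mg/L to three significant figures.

Retardation factor R = 1 + ρ_b·K_d/n = 1 + 1.84 × 0.38/0.26 = 3.689.
Sorption retards both mechanisms: v_R = v/R = 0.02532 m/day, D_R = D/R = 0.01572 m²/day.
v_R·t = 0.02532 × 943 = 23.87676 m; 2√(D_R t) = 7.700 m; argument = (19.3 − 23.87676)/7.700 = -0.5944.
C = C₀ × ½·erfc(-0.5944) = 4.20 × 0.7997 = 3.36 mg/L.

3.36 mg/L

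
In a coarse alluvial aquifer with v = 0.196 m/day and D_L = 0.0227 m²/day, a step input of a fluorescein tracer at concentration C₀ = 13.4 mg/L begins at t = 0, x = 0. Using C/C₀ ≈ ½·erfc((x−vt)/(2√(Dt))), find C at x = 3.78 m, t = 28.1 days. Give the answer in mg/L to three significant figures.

12.6 mg/L

For a continuous step input, C/C₀ ≈ ½·erfc((x−vt)/(2√(Dt))).
vt = 0.196 × 28.1 = 5.5076 m and 2√(Dt) = 2√(0.0227 × 28.1) = 1.597 m.
Argument (x−vt)/(2√(Dt)) = (3.78 − 5.5076)/1.597 = -1.082; ½·erfc(-1.082) = 0.9370.
C = 13.4 × 0.9370 = 12.6 mg/L.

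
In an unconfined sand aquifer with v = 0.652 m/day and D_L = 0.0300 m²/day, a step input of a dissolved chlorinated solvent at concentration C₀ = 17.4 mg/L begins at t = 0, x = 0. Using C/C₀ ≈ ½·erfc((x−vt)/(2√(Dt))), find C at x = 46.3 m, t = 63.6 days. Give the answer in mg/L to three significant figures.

For a continuous step input, C/C₀ ≈ ½·erfc((x−vt)/(2√(Dt))).
vt = 0.652 × 63.6 = 41.4672 m and 2√(Dt) = 2√(0.0300 × 63.6) = 2.763 m.
Argument (x−vt)/(2√(Dt)) = (46.3 − 41.4672)/2.763 = 1.749; ½·erfc(1.749) = 0.006691.
C = 17.4 × 0.006691 = 0.116 mg/L.

0.116 mg/L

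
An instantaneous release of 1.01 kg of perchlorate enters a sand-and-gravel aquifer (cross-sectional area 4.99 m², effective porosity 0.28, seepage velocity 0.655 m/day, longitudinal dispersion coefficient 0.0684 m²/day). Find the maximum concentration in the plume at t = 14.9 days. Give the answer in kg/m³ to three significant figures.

The peak of an instantaneous 1D plume sits at x = vt; there the Gaussian factor is 1 and C_max = M/(n_e·A·√(4πDt)), where n_e·A is the pore area the mass is dissolved in.
√(4πDt) = √(4π × 0.0684 × 14.9) = 3.579 m, so C_max = 1.01/(0.28 × 4.99 × 3.579) = 0.202 kg/m³.

0.202 kg/m³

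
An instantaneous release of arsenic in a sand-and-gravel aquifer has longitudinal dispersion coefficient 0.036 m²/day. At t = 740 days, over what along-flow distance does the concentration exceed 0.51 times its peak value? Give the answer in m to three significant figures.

The plume is Gaussian with σ = √(2Dt) = √(2 × 0.036 × 740) = 7.299 m.
C/C_peak = exp(−Δx²/(2σ²)) = 0.51 ⇒ Δx = σ·√(−2 ln 0.51) = 7.299 × 1.160 = 8.467 m.
Width = 2Δx = 16.9 m.

16.9 m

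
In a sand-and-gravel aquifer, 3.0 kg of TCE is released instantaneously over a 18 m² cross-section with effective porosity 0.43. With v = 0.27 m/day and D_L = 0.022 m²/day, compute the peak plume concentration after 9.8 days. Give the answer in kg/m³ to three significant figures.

0.235 kg/m³

The peak of an instantaneous 1D plume sits at x = vt; there the Gaussian factor is 1 and C_max = M/(n_e·A·√(4πDt)), where n_e·A is the pore area the mass is dissolved in.
√(4πDt) = √(4π × 0.022 × 9.8) = 1.646 m, so C_max = 3.0/(0.43 × 18 × 1.646) = 0.235 kg/m³.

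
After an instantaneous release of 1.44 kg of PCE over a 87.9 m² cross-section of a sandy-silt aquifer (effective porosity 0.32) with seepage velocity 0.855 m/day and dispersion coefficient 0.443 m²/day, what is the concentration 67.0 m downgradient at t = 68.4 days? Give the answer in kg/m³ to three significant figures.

For an instantaneous plane source, C(x,t) = M/(n_e·A·√(4πDt)) · exp(−(x−vt)²/(4Dt)), with n_e·A the pore (flow) area.
Plume center vt = 0.855 × 68.4 = 58.482 m, so the well at 67.0 m is 8.518 m downgradient of the peak.
√(4πDt) = 19.51 m, giving peak height M/(n_e·A·√(4πDt)) = 1.44/(0.32 × 87.9 × 19.51) = 0.002624 kg/m³.
(x−vt)²/(4Dt) = (8.518)²/(4 × 0.443 × 68.4) = 0.5986; exp(−0.5986) = 0.5496.
C = 0.002624 × 0.5496 = 0.00144 kg/m³.

0.00144 kg/m³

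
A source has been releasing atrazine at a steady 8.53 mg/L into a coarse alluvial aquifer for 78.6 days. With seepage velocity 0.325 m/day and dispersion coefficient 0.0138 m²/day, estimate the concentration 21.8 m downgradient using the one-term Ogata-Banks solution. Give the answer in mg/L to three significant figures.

For a continuous step input, C/C₀ ≈ ½·erfc((x−vt)/(2√(Dt))).
vt = 0.325 × 78.6 = 25.545 m and 2√(Dt) = 2√(0.0138 × 78.6) = 2.083 m.
Argument (x−vt)/(2√(Dt)) = (21.8 − 25.545)/2.083 = -1.798; ½·erfc(-1.798) = 0.9945.
C = 8.53 × 0.9945 = 8.48 mg/L.

8.48 mg/L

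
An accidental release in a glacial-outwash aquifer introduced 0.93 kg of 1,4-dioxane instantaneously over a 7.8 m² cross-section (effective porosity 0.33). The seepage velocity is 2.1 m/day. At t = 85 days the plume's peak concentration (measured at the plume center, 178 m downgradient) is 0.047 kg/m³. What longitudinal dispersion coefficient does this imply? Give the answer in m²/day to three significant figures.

At the plume center C_max = M/(n_e·A·√(4πDt)), so D = M²/(4πt·(n_e·A·C_max)²).
n_e·A·C_max = 0.33 × 7.8 × 0.047 = 0.1210 kg/m.
D = 0.93²/(4π × 85 × 0.1210²) = 0.0553 m²/day.

0.0553 m²/day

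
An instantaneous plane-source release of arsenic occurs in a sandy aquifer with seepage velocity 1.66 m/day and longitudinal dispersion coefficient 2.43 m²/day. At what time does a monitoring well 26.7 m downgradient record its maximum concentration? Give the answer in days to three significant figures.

For the 1D instantaneous-source solution, setting ∂C/∂t = 0 at fixed x gives v²t² + 2Dt − x² = 0, so t = (√(D² + v²x²) − D)/v².
√(D² + v²x²) = √(2.43² + 1.66² × 26.7²) = 44.39; v² = 2.7556.
t = (44.39 − 2.43)/2.7556 = 15.2 days (vs. the pure-advection estimate x/v = 16.1 d).

15.2 days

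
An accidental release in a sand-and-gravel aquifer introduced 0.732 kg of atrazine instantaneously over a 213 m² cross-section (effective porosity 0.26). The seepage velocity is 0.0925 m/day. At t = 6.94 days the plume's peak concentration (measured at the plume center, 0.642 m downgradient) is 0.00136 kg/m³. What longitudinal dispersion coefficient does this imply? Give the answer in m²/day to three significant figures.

At the plume center C_max = M/(n_e·A·√(4πDt)), so D = M²/(4πt·(n_e·A·C_max)²).
n_e·A·C_max = 0.26 × 213 × 0.00136 = 0.07532 kg/m.
D = 0.732²/(4π × 6.94 × 0.07532²) = 1.08 m²/day.

1.08 m²/day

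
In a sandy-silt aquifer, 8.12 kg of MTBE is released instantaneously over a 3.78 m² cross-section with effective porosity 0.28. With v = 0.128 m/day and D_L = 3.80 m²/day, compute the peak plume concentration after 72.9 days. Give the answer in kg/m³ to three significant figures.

The peak of an instantaneous 1D plume sits at x = vt; there the Gaussian factor is 1 and C_max = M/(n_e·A·√(4πDt)), where n_e·A is the pore area the mass is dissolved in.
√(4πDt) = √(4π × 3.80 × 72.9) = 59.00 m, so C_max = 8.12/(0.28 × 3.78 × 59.00) = 0.130 kg/m³.

0.130 kg/m³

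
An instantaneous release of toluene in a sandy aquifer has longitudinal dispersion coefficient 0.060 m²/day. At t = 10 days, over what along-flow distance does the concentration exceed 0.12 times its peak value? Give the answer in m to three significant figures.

4.51 m

The plume is Gaussian with σ = √(2Dt) = √(2 × 0.060 × 10) = 1.095 m.
C/C_peak = exp(−Δx²/(2σ²)) = 0.12 ⇒ Δx = σ·√(−2 ln 0.12) = 1.095 × 2.059 = 2.255 m.
Width = 2Δx = 4.51 m.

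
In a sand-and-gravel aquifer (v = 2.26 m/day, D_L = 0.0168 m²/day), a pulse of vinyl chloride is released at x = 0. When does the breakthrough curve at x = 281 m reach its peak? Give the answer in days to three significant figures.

124 days

For the 1D instantaneous-source solution, setting ∂C/∂t = 0 at fixed x gives v²t² + 2Dt − x² = 0, so t = (√(D² + v²x²) − D)/v².
√(D² + v²x²) = √(0.0168² + 2.26² × 281²) = 635.1; v² = 5.1076.
t = (635.1 − 0.0168)/5.1076 = 124 days (vs. the pure-advection estimate x/v = 124 d).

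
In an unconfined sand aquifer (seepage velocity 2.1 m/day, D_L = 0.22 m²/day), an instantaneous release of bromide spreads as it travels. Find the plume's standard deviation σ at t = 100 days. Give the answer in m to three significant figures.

Dispersive spreading gives a Gaussian with σ² = 2Dt; advection only shifts the center.
σ = √(2 × 0.22 × 100) = 6.63 m.

6.63 m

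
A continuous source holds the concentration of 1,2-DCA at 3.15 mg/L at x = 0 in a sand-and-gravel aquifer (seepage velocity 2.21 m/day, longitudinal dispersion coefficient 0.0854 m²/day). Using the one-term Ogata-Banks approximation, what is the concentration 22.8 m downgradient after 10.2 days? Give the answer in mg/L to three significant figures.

For a continuous step input, C/C₀ ≈ ½·erfc((x−vt)/(2√(Dt))).
vt = 2.21 × 10.2 = 22.542 m and 2√(Dt) = 2√(0.0854 × 10.2) = 1.867 m.
Argument (x−vt)/(2√(Dt)) = (22.8 − 22.542)/1.867 = 0.1382; ½·erfc(0.1382) = 0.4225.
C = 3.15 × 0.4225 = 1.33 mg/L.

1.33 mg/L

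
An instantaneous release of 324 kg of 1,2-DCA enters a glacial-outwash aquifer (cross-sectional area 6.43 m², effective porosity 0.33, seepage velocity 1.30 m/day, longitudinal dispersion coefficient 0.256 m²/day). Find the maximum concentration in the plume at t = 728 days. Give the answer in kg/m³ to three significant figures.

The peak of an instantaneous 1D plume sits at x = vt; there the Gaussian factor is 1 and C_max = M/(n_e·A·√(4πDt)), where n_e·A is the pore area the mass is dissolved in.
√(4πDt) = √(4π × 0.256 × 728) = 48.39 m, so C_max = 324/(0.33 × 6.43 × 48.39) = 3.16 kg/m³.

3.16 kg/m³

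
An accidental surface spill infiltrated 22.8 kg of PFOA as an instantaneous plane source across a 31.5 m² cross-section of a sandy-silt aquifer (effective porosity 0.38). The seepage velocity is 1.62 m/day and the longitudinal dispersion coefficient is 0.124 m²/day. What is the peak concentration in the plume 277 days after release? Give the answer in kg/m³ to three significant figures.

0.0917 kg/m³

The peak of an instantaneous 1D plume sits at x = vt; there the Gaussian factor is 1 and C_max = M/(n_e·A·√(4πDt)), where n_e·A is the pore area the mass is dissolved in.
√(4πDt) = √(4π × 0.124 × 277) = 20.78 m, so C_max = 22.8/(0.38 × 31.5 × 20.78) = 0.0917 kg/m³.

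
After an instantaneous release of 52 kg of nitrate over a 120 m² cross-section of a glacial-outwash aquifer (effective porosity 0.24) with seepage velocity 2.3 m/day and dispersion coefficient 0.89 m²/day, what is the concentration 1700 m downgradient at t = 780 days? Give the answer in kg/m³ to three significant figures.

0.000802 kg/m³

For an instantaneous plane source, C(x,t) = M/(n_e·A·√(4πDt)) · exp(−(x−vt)²/(4Dt)), with n_e·A the pore (flow) area.
Plume center vt = 2.3 × 780 = 1794 m, so the well at 1700 m is 94 m upgradient of the peak.
√(4πDt) = 93.40 m, giving peak height M/(n_e·A·√(4πDt)) = 52/(0.24 × 120 × 93.40) = 0.01933 kg/m³.
(x−vt)²/(4Dt) = (-94)²/(4 × 0.89 × 780) = 3.182; exp(−3.182) = 0.04150.
C = 0.01933 × 0.04150 = 0.000802 kg/m³.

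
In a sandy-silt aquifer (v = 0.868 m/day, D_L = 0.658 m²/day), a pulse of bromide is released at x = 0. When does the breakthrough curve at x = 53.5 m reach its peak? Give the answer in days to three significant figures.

60.8 days

For the 1D instantaneous-source solution, setting ∂C/∂t = 0 at fixed x gives v²t² + 2Dt − x² = 0, so t = (√(D² + v²x²) − D)/v².
√(D² + v²x²) = √(0.658² + 0.868² × 53.5²) = 46.44; v² = 0.753424.
t = (46.44 − 0.658)/0.753424 = 60.8 days (vs. the pure-advection estimate x/v = 61.6 d).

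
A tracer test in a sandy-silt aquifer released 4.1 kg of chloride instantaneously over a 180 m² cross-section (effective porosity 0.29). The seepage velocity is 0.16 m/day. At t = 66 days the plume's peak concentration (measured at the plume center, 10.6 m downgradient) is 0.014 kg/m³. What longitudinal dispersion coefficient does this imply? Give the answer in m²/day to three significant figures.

0.0380 m²/day

At the plume center C_max = M/(n_e·A·√(4πDt)), so D = M²/(4πt·(n_e·A·C_max)²).
n_e·A·C_max = 0.29 × 180 × 0.014 = 0.7308 kg/m.
D = 4.1²/(4π × 66 × 0.7308²) = 0.0380 m²/day.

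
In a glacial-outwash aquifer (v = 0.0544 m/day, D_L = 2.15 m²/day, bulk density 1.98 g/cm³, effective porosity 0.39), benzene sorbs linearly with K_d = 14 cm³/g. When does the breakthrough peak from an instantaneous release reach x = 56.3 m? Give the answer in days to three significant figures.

38800 days

Retardation factor R = 1 + ρ_b·K_d/n = 1 + 1.98 × 14/0.39 = 72.08.
Sorption retards both mechanisms: v_R = v/R = 0.0007547 m/day, D_R = D/R = 0.02983 m²/day.
Peak time from v_R²t² + 2D_R t − x² = 0: t = (√(D_R² + v_R²x²) − D_R)/v_R².
√(D_R² + v_R²x²) = √(0.02983² + 0.0007547² × 56.3²) = 0.05192; v_R² = 5.696e-07.
t = (0.05192 − 0.02983)/5.696e-07 = 38800 days.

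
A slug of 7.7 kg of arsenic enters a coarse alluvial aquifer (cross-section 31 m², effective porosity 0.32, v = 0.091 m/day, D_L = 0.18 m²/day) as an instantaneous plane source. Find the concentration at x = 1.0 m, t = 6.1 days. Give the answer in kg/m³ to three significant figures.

For an instantaneous plane source, C(x,t) = M/(n_e·A·√(4πDt)) · exp(−(x−vt)²/(4Dt)), with n_e·A the pore (flow) area.
Plume center vt = 0.091 × 6.1 = 0.5551 m, so the well at 1.0 m is 0.4449 m downgradient of the peak.
√(4πDt) = 3.715 m, giving peak height M/(n_e·A·√(4πDt)) = 7.7/(0.32 × 31 × 3.715) = 0.2089 kg/m³.
(x−vt)²/(4Dt) = (0.4449)²/(4 × 0.18 × 6.1) = 0.04507; exp(−0.04507) = 0.9559.
C = 0.2089 × 0.9559 = 0.200 kg/m³.

0.200 kg/m³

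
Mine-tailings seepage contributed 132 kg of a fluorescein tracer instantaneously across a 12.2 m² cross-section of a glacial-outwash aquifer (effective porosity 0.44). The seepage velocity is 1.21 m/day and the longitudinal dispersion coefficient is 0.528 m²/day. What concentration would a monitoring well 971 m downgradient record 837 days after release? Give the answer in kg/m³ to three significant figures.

0.123 kg/m³

For an instantaneous plane source, C(x,t) = M/(n_e·A·√(4πDt)) · exp(−(x−vt)²/(4Dt)), with n_e·A the pore (flow) area.
Plume center vt = 1.21 × 837 = 1012.77 m, so the well at 971 m is 41.77 m upgradient of the peak.
√(4πDt) = 74.52 m, giving peak height M/(n_e·A·√(4πDt)) = 132/(0.44 × 12.2 × 74.52) = 0.3300 kg/m³.
(x−vt)²/(4Dt) = (-41.77)²/(4 × 0.528 × 837) = 0.9870; exp(−0.9870) = 0.3727.
C = 0.3300 × 0.3727 = 0.123 kg/m³.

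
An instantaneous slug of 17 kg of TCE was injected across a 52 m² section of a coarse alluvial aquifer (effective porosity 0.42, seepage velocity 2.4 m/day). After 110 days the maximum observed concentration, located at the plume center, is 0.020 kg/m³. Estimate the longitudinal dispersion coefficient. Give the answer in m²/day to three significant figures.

1.10 m²/day

At the plume center C_max = M/(n_e·A·√(4πDt)), so D = M²/(4πt·(n_e·A·C_max)²).
n_e·A·C_max = 0.42 × 52 × 0.020 = 0.4368 kg/m.
D = 17²/(4π × 110 × 0.4368²) = 1.10 m²/day.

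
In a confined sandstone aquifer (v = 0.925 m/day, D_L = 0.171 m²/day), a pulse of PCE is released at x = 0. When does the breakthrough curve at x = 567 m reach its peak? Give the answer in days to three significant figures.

613 days

For the 1D instantaneous-source solution, setting ∂C/∂t = 0 at fixed x gives v²t² + 2Dt − x² = 0, so t = (√(D² + v²x²) − D)/v².
√(D² + v²x²) = √(0.171² + 0.925² × 567²) = 524.5; v² = 0.855625.
t = (524.5 − 0.171)/0.855625 = 613 days (vs. the pure-advection estimate x/v = 613 d).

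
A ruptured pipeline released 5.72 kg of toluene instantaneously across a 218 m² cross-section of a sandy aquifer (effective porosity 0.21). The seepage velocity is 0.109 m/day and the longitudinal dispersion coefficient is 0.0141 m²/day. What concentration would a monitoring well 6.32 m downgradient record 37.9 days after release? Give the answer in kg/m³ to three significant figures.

0.00513 kg/m³

For an instantaneous plane source, C(x,t) = M/(n_e·A·√(4πDt)) · exp(−(x−vt)²/(4Dt)), with n_e·A the pore (flow) area.
Plume center vt = 0.109 × 37.9 = 4.1311 m, so the well at 6.32 m is 2.1889 m downgradient of the peak.
√(4πDt) = 2.591 m, giving peak height M/(n_e·A·√(4πDt)) = 5.72/(0.21 × 218 × 2.591) = 0.04822 kg/m³.
(x−vt)²/(4Dt) = (2.1889)²/(4 × 0.0141 × 37.9) = 2.241; exp(−2.241) = 0.1064.
C = 0.04822 × 0.1064 = 0.00513 kg/m³.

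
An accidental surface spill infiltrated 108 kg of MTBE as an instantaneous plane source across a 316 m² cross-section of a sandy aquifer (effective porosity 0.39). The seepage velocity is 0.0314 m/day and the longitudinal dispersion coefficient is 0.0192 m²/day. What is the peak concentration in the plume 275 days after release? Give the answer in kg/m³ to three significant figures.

The peak of an instantaneous 1D plume sits at x = vt; there the Gaussian factor is 1 and C_max = M/(n_e·A·√(4πDt)), where n_e·A is the pore area the mass is dissolved in.
√(4πDt) = √(4π × 0.0192 × 275) = 8.146 m, so C_max = 108/(0.39 × 316 × 8.146) = 0.108 kg/m³.

0.108 kg/m³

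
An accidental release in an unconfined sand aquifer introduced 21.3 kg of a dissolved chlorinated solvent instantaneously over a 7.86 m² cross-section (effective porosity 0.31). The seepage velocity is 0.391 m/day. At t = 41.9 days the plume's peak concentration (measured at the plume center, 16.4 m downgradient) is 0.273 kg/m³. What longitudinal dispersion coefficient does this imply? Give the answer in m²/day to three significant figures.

1.95 m²/day

At the plume center C_max = M/(n_e·A·√(4πDt)), so D = M²/(4πt·(n_e·A·C_max)²).
n_e·A·C_max = 0.31 × 7.86 × 0.273 = 0.6652 kg/m.
D = 21.3²/(4π × 41.9 × 0.6652²) = 1.95 m²/day.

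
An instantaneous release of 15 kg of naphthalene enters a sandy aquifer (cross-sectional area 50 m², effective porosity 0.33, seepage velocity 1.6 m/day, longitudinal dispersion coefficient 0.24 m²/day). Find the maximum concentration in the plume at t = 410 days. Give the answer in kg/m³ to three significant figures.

The peak of an instantaneous 1D plume sits at x = vt; there the Gaussian factor is 1 and C_max = M/(n_e·A·√(4πDt)), where n_e·A is the pore area the mass is dissolved in.
√(4πDt) = √(4π × 0.24 × 410) = 35.16 m, so C_max = 15/(0.33 × 50 × 35.16) = 0.0259 kg/m³.

0.0259 kg/m³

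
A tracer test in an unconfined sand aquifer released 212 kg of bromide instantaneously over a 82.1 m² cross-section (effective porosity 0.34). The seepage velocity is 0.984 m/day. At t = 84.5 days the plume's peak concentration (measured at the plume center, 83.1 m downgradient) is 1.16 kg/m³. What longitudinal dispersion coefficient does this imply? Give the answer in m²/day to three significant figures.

At the plume center C_max = M/(n_e·A·√(4πDt)), so D = M²/(4πt·(n_e·A·C_max)²).
n_e·A·C_max = 0.34 × 82.1 × 1.16 = 32.38 kg/m.
D = 212²/(4π × 84.5 × 32.38²) = 0.0404 m²/day.

0.0404 m²/day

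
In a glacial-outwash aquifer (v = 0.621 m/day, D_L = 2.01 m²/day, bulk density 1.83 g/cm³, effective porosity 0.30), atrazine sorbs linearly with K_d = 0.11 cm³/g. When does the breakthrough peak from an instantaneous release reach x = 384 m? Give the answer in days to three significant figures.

1020 days

Retardation factor R = 1 + ρ_b·K_d/n = 1 + 1.83 × 0.11/0.30 = 1.671.
Sorption retards both mechanisms: v_R = v/R = 0.3716 m/day, D_R = D/R = 1.203 m²/day.
Peak time from v_R²t² + 2D_R t − x² = 0: t = (√(D_R² + v_R²x²) − D_R)/v_R².
√(D_R² + v_R²x²) = √(1.203² + 0.3716² × 384²) = 142.7; v_R² = 0.1381.
t = (142.7 − 1.203)/0.1381 = 1020 days.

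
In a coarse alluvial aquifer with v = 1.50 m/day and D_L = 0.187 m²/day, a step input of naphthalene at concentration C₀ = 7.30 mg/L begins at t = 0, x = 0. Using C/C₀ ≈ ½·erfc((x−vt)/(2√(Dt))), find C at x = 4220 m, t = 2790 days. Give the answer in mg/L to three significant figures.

For a continuous step input, C/C₀ ≈ ½·erfc((x−vt)/(2√(Dt))).
vt = 1.50 × 2790 = 4185 m and 2√(Dt) = 2√(0.187 × 2790) = 45.68 m.
Argument (x−vt)/(2√(Dt)) = (4220 − 4185)/45.68 = 0.7662; ½·erfc(0.7662) = 0.1393.
C = 7.30 × 0.1393 = 1.02 mg/L.

1.02 mg/L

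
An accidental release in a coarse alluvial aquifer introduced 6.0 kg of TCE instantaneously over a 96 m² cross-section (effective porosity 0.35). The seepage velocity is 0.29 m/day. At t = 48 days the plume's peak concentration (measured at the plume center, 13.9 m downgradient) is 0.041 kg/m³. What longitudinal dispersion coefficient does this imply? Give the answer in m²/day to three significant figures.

0.0314 m²/day

At the plume center C_max = M/(n_e·A·√(4πDt)), so D = M²/(4πt·(n_e·A·C_max)²).
n_e·A·C_max = 0.35 × 96 × 0.041 = 1.378 kg/m.
D = 6.0²/(4π × 48 × 1.378²) = 0.0314 m²/day.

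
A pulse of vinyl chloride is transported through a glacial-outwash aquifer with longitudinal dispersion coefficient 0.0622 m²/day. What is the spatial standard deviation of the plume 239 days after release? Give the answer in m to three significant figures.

5.45 m

Dispersive spreading gives a Gaussian with σ² = 2Dt; advection only shifts the center.
σ = √(2 × 0.0622 × 239) = 5.45 m.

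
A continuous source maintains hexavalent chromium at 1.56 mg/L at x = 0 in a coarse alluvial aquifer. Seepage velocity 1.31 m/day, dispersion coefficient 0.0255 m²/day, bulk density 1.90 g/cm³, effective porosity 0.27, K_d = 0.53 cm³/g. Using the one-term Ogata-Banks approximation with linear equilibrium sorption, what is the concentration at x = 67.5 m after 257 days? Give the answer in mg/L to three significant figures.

1.54 mg/L

Retardation factor R = 1 + ρ_b·K_d/n = 1 + 1.90 × 0.53/0.27 = 4.730.
Sorption retards both mechanisms: v_R = v/R = 0.2770 m/day, D_R = D/R = 0.005391 m²/day.
v_R·t = 0.2770 × 257 = 71.189 m; 2√(D_R t) = 2.354 m; argument = (67.5 − 71.189)/2.354 = -1.567.
C = C₀ × ½·erfc(-1.567) = 1.56 × 0.9867 = 1.54 mg/L.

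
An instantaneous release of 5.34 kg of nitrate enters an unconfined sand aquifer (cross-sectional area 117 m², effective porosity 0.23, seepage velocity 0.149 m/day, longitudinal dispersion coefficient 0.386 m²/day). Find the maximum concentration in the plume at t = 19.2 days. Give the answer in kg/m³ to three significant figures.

The peak of an instantaneous 1D plume sits at x = vt; there the Gaussian factor is 1 and C_max = M/(n_e·A·√(4πDt)), where n_e·A is the pore area the mass is dissolved in.
√(4πDt) = √(4π × 0.386 × 19.2) = 9.650 m, so C_max = 5.34/(0.23 × 117 × 9.650) = 0.0206 kg/m³.

0.0206 kg/m³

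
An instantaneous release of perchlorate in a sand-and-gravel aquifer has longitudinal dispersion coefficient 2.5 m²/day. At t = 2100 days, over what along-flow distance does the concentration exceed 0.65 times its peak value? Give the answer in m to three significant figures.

The plume is Gaussian with σ = √(2Dt) = √(2 × 2.5 × 2100) = 102.5 m.
C/C_peak = exp(−Δx²/(2σ²)) = 0.65 ⇒ Δx = σ·√(−2 ln 0.65) = 102.5 × 0.9282 = 95.14 m.
Width = 2Δx = 190 m.

190 m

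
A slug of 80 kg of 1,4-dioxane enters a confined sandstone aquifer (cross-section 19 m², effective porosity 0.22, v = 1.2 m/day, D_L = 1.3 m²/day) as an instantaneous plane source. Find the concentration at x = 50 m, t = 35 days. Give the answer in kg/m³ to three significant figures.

0.563 kg/m³

For an instantaneous plane source, C(x,t) = M/(n_e·A·√(4πDt)) · exp(−(x−vt)²/(4Dt)), with n_e·A the pore (flow) area.
Plume center vt = 1.2 × 35 = 42 m, so the well at 50 m is 8 m downgradient of the peak.
√(4πDt) = 23.91 m, giving peak height M/(n_e·A·√(4πDt)) = 80/(0.22 × 19 × 23.91) = 0.8004 kg/m³.
(x−vt)²/(4Dt) = (8)²/(4 × 1.3 × 35) = 0.3516; exp(−0.3516) = 0.7036.
C = 0.8004 × 0.7036 = 0.563 kg/m³.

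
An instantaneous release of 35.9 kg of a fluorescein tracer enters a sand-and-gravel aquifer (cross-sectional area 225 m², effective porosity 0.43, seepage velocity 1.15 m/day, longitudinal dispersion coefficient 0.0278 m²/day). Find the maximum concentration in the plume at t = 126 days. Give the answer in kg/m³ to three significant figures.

The peak of an instantaneous 1D plume sits at x = vt; there the Gaussian factor is 1 and C_max = M/(n_e·A·√(4πDt)), where n_e·A is the pore area the mass is dissolved in.
√(4πDt) = √(4π × 0.0278 × 126) = 6.635 m, so C_max = 35.9/(0.43 × 225 × 6.635) = 0.0559 kg/m³.

0.0559 kg/m³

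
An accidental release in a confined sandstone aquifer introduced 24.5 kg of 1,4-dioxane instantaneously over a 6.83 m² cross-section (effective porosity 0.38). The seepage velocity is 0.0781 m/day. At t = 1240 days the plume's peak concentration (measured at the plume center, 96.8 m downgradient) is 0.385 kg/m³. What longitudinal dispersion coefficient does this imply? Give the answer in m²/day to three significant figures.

0.0386 m²/day

At the plume center C_max = M/(n_e·A·√(4πDt)), so D = M²/(4πt·(n_e·A·C_max)²).
n_e·A·C_max = 0.38 × 6.83 × 0.385 = 0.9992 kg/m.
D = 24.5²/(4π × 1240 × 0.9992²) = 0.0386 m²/day.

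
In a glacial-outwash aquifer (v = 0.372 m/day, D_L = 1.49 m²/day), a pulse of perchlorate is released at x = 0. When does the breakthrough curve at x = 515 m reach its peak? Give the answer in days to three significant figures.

For the 1D instantaneous-source solution, setting ∂C/∂t = 0 at fixed x gives v²t² + 2Dt − x² = 0, so t = (√(D² + v²x²) − D)/v².
√(D² + v²x²) = √(1.49² + 0.372² × 515²) = 191.6; v² = 0.138384.
t = (191.6 − 1.49)/0.138384 = 1370 days (vs. the pure-advection estimate x/v = 1380 d).

1370 days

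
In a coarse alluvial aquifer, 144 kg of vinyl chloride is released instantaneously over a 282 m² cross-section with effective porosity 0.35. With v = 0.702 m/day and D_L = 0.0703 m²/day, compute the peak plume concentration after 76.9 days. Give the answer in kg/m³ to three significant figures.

0.177 kg/m³

The peak of an instantaneous 1D plume sits at x = vt; there the Gaussian factor is 1 and C_max = M/(n_e·A·√(4πDt)), where n_e·A is the pore area the mass is dissolved in.
√(4πDt) = √(4π × 0.0703 × 76.9) = 8.242 m, so C_max = 144/(0.35 × 282 × 8.242) = 0.177 kg/m³.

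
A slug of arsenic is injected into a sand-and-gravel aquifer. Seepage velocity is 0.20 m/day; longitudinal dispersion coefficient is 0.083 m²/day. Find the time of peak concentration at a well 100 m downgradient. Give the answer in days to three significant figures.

For the 1D instantaneous-source solution, setting ∂C/∂t = 0 at fixed x gives v²t² + 2Dt − x² = 0, so t = (√(D² + v²x²) − D)/v².
√(D² + v²x²) = √(0.083² + 0.20² × 100²) = 20.00; v² = 0.04.
t = (20.00 − 0.083)/0.04 = 498 days (vs. the pure-advection estimate x/v = 500 d).

498 days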